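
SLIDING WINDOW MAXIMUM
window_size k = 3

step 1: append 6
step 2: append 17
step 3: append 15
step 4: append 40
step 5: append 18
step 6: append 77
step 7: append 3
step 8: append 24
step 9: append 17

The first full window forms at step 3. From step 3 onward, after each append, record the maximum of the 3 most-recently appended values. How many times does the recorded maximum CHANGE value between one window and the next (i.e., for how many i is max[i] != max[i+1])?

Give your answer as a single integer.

step 1: append 6 -> window=[6] (not full yet)
step 2: append 17 -> window=[6, 17] (not full yet)
step 3: append 15 -> window=[6, 17, 15] -> max=17
step 4: append 40 -> window=[17, 15, 40] -> max=40
step 5: append 18 -> window=[15, 40, 18] -> max=40
step 6: append 77 -> window=[40, 18, 77] -> max=77
step 7: append 3 -> window=[18, 77, 3] -> max=77
step 8: append 24 -> window=[77, 3, 24] -> max=77
step 9: append 17 -> window=[3, 24, 17] -> max=24
Recorded maximums: 17 40 40 77 77 77 24
Changes between consecutive maximums: 3

Answer: 3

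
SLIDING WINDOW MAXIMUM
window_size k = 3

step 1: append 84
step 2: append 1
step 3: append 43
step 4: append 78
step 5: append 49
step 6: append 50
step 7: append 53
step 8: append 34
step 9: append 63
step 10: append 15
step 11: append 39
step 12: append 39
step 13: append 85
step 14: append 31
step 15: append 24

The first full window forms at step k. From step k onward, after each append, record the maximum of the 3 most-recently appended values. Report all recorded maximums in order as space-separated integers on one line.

step 1: append 84 -> window=[84] (not full yet)
step 2: append 1 -> window=[84, 1] (not full yet)
step 3: append 43 -> window=[84, 1, 43] -> max=84
step 4: append 78 -> window=[1, 43, 78] -> max=78
step 5: append 49 -> window=[43, 78, 49] -> max=78
step 6: append 50 -> window=[78, 49, 50] -> max=78
step 7: append 53 -> window=[49, 50, 53] -> max=53
step 8: append 34 -> window=[50, 53, 34] -> max=53
step 9: append 63 -> window=[53, 34, 63] -> max=63
step 10: append 15 -> window=[34, 63, 15] -> max=63
step 11: append 39 -> window=[63, 15, 39] -> max=63
step 12: append 39 -> window=[15, 39, 39] -> max=39
step 13: append 85 -> window=[39, 39, 85] -> max=85
step 14: append 31 -> window=[39, 85, 31] -> max=85
step 15: append 24 -> window=[85, 31, 24] -> max=85

Answer: 84 78 78 78 53 53 63 63 63 39 85 85 85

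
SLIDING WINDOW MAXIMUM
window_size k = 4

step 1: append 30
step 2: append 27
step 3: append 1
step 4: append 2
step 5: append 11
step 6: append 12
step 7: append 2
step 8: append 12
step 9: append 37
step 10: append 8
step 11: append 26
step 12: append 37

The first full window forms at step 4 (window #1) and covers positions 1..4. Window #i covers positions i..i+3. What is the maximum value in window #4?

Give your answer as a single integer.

step 1: append 30 -> window=[30] (not full yet)
step 2: append 27 -> window=[30, 27] (not full yet)
step 3: append 1 -> window=[30, 27, 1] (not full yet)
step 4: append 2 -> window=[30, 27, 1, 2] -> max=30
step 5: append 11 -> window=[27, 1, 2, 11] -> max=27
step 6: append 12 -> window=[1, 2, 11, 12] -> max=12
step 7: append 2 -> window=[2, 11, 12, 2] -> max=12
Window #4 max = 12

Answer: 12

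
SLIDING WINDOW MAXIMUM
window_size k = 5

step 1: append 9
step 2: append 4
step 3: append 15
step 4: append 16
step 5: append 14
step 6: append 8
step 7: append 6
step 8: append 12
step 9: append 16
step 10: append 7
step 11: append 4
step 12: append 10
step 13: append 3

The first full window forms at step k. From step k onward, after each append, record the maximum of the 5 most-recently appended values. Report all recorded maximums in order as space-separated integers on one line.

Answer: 16 16 16 16 16 16 16 16 16

Derivation:
step 1: append 9 -> window=[9] (not full yet)
step 2: append 4 -> window=[9, 4] (not full yet)
step 3: append 15 -> window=[9, 4, 15] (not full yet)
step 4: append 16 -> window=[9, 4, 15, 16] (not full yet)
step 5: append 14 -> window=[9, 4, 15, 16, 14] -> max=16
step 6: append 8 -> window=[4, 15, 16, 14, 8] -> max=16
step 7: append 6 -> window=[15, 16, 14, 8, 6] -> max=16
step 8: append 12 -> window=[16, 14, 8, 6, 12] -> max=16
step 9: append 16 -> window=[14, 8, 6, 12, 16] -> max=16
step 10: append 7 -> window=[8, 6, 12, 16, 7] -> max=16
step 11: append 4 -> window=[6, 12, 16, 7, 4] -> max=16
step 12: append 10 -> window=[12, 16, 7, 4, 10] -> max=16
step 13: append 3 -> window=[16, 7, 4, 10, 3] -> max=16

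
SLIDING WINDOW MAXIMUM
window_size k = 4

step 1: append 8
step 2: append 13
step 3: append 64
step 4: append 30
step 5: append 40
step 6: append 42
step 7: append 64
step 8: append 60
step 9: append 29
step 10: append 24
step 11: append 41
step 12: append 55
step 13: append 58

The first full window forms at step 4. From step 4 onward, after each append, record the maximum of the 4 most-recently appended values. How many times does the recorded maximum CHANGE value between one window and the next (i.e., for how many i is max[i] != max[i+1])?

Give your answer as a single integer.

step 1: append 8 -> window=[8] (not full yet)
step 2: append 13 -> window=[8, 13] (not full yet)
step 3: append 64 -> window=[8, 13, 64] (not full yet)
step 4: append 30 -> window=[8, 13, 64, 30] -> max=64
step 5: append 40 -> window=[13, 64, 30, 40] -> max=64
step 6: append 42 -> window=[64, 30, 40, 42] -> max=64
step 7: append 64 -> window=[30, 40, 42, 64] -> max=64
step 8: append 60 -> window=[40, 42, 64, 60] -> max=64
step 9: append 29 -> window=[42, 64, 60, 29] -> max=64
step 10: append 24 -> window=[64, 60, 29, 24] -> max=64
step 11: append 41 -> window=[60, 29, 24, 41] -> max=60
step 12: append 55 -> window=[29, 24, 41, 55] -> max=55
step 13: append 58 -> window=[24, 41, 55, 58] -> max=58
Recorded maximums: 64 64 64 64 64 64 64 60 55 58
Changes between consecutive maximums: 3

Answer: 3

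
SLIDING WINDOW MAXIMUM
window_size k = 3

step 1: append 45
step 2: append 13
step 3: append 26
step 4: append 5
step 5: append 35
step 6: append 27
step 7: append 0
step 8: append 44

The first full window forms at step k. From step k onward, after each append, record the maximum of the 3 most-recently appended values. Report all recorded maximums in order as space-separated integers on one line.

Answer: 45 26 35 35 35 44

Derivation:
step 1: append 45 -> window=[45] (not full yet)
step 2: append 13 -> window=[45, 13] (not full yet)
step 3: append 26 -> window=[45, 13, 26] -> max=45
step 4: append 5 -> window=[13, 26, 5] -> max=26
step 5: append 35 -> window=[26, 5, 35] -> max=35
step 6: append 27 -> window=[5, 35, 27] -> max=35
step 7: append 0 -> window=[35, 27, 0] -> max=35
step 8: append 44 -> window=[27, 0, 44] -> max=44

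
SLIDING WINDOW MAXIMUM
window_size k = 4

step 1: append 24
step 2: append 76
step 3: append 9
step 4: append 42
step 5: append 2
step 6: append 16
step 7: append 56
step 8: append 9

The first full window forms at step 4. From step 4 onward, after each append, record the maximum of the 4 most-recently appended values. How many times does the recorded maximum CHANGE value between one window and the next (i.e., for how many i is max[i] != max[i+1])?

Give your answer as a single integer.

step 1: append 24 -> window=[24] (not full yet)
step 2: append 76 -> window=[24, 76] (not full yet)
step 3: append 9 -> window=[24, 76, 9] (not full yet)
step 4: append 42 -> window=[24, 76, 9, 42] -> max=76
step 5: append 2 -> window=[76, 9, 42, 2] -> max=76
step 6: append 16 -> window=[9, 42, 2, 16] -> max=42
step 7: append 56 -> window=[42, 2, 16, 56] -> max=56
step 8: append 9 -> window=[2, 16, 56, 9] -> max=56
Recorded maximums: 76 76 42 56 56
Changes between consecutive maximums: 2

Answer: 2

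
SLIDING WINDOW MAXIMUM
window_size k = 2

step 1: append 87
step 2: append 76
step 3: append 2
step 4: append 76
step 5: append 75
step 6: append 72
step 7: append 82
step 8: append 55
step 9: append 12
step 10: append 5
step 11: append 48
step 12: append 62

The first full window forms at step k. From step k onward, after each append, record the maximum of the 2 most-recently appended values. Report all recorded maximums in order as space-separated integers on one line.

step 1: append 87 -> window=[87] (not full yet)
step 2: append 76 -> window=[87, 76] -> max=87
step 3: append 2 -> window=[76, 2] -> max=76
step 4: append 76 -> window=[2, 76] -> max=76
step 5: append 75 -> window=[76, 75] -> max=76
step 6: append 72 -> window=[75, 72] -> max=75
step 7: append 82 -> window=[72, 82] -> max=82
step 8: append 55 -> window=[82, 55] -> max=82
step 9: append 12 -> window=[55, 12] -> max=55
step 10: append 5 -> window=[12, 5] -> max=12
step 11: append 48 -> window=[5, 48] -> max=48
step 12: append 62 -> window=[48, 62] -> max=62

Answer: 87 76 76 76 75 82 82 55 12 48 62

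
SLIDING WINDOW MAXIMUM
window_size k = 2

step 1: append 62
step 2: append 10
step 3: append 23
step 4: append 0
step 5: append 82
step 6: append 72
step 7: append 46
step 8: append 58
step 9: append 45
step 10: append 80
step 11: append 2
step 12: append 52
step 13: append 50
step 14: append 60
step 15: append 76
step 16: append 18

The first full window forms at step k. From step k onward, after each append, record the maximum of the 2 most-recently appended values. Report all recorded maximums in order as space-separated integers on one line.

step 1: append 62 -> window=[62] (not full yet)
step 2: append 10 -> window=[62, 10] -> max=62
step 3: append 23 -> window=[10, 23] -> max=23
step 4: append 0 -> window=[23, 0] -> max=23
step 5: append 82 -> window=[0, 82] -> max=82
step 6: append 72 -> window=[82, 72] -> max=82
step 7: append 46 -> window=[72, 46] -> max=72
step 8: append 58 -> window=[46, 58] -> max=58
step 9: append 45 -> window=[58, 45] -> max=58
step 10: append 80 -> window=[45, 80] -> max=80
step 11: append 2 -> window=[80, 2] -> max=80
step 12: append 52 -> window=[2, 52] -> max=52
step 13: append 50 -> window=[52, 50] -> max=52
step 14: append 60 -> window=[50, 60] -> max=60
step 15: append 76 -> window=[60, 76] -> max=76
step 16: append 18 -> window=[76, 18] -> max=76

Answer: 62 23 23 82 82 72 58 58 80 80 52 52 60 76 76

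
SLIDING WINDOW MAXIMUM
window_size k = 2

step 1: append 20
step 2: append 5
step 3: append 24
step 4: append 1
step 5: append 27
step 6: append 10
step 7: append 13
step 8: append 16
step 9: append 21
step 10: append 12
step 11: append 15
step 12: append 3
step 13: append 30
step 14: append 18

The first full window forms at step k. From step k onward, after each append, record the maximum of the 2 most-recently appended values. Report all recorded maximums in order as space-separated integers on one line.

step 1: append 20 -> window=[20] (not full yet)
step 2: append 5 -> window=[20, 5] -> max=20
step 3: append 24 -> window=[5, 24] -> max=24
step 4: append 1 -> window=[24, 1] -> max=24
step 5: append 27 -> window=[1, 27] -> max=27
step 6: append 10 -> window=[27, 10] -> max=27
step 7: append 13 -> window=[10, 13] -> max=13
step 8: append 16 -> window=[13, 16] -> max=16
step 9: append 21 -> window=[16, 21] -> max=21
step 10: append 12 -> window=[21, 12] -> max=21
step 11: append 15 -> window=[12, 15] -> max=15
step 12: append 3 -> window=[15, 3] -> max=15
step 13: append 30 -> window=[3, 30] -> max=30
step 14: append 18 -> window=[30, 18] -> max=30

Answer: 20 24 24 27 27 13 16 21 21 15 15 30 30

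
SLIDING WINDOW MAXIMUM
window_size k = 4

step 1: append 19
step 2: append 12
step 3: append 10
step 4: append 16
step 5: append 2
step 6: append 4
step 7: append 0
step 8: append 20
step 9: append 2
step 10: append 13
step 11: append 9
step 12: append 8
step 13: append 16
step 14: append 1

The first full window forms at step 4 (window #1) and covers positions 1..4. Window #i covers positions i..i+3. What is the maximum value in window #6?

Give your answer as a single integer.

step 1: append 19 -> window=[19] (not full yet)
step 2: append 12 -> window=[19, 12] (not full yet)
step 3: append 10 -> window=[19, 12, 10] (not full yet)
step 4: append 16 -> window=[19, 12, 10, 16] -> max=19
step 5: append 2 -> window=[12, 10, 16, 2] -> max=16
step 6: append 4 -> window=[10, 16, 2, 4] -> max=16
step 7: append 0 -> window=[16, 2, 4, 0] -> max=16
step 8: append 20 -> window=[2, 4, 0, 20] -> max=20
step 9: append 2 -> window=[4, 0, 20, 2] -> max=20
Window #6 max = 20

Answer: 20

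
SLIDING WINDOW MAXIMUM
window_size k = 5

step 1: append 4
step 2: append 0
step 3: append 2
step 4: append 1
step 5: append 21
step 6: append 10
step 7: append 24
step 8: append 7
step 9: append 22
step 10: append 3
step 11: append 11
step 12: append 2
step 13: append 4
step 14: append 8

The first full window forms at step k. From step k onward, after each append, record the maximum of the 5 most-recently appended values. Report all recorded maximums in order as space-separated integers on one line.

step 1: append 4 -> window=[4] (not full yet)
step 2: append 0 -> window=[4, 0] (not full yet)
step 3: append 2 -> window=[4, 0, 2] (not full yet)
step 4: append 1 -> window=[4, 0, 2, 1] (not full yet)
step 5: append 21 -> window=[4, 0, 2, 1, 21] -> max=21
step 6: append 10 -> window=[0, 2, 1, 21, 10] -> max=21
step 7: append 24 -> window=[2, 1, 21, 10, 24] -> max=24
step 8: append 7 -> window=[1, 21, 10, 24, 7] -> max=24
step 9: append 22 -> window=[21, 10, 24, 7, 22] -> max=24
step 10: append 3 -> window=[10, 24, 7, 22, 3] -> max=24
step 11: append 11 -> window=[24, 7, 22, 3, 11] -> max=24
step 12: append 2 -> window=[7, 22, 3, 11, 2] -> max=22
step 13: append 4 -> window=[22, 3, 11, 2, 4] -> max=22
step 14: append 8 -> window=[3, 11, 2, 4, 8] -> max=11

Answer: 21 21 24 24 24 24 24 22 22 11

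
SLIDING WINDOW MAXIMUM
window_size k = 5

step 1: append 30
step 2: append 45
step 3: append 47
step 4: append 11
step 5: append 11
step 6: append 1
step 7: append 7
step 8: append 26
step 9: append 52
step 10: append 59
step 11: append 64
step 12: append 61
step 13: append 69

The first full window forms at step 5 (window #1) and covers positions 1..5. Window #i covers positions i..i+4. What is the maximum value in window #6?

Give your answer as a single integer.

step 1: append 30 -> window=[30] (not full yet)
step 2: append 45 -> window=[30, 45] (not full yet)
step 3: append 47 -> window=[30, 45, 47] (not full yet)
step 4: append 11 -> window=[30, 45, 47, 11] (not full yet)
step 5: append 11 -> window=[30, 45, 47, 11, 11] -> max=47
step 6: append 1 -> window=[45, 47, 11, 11, 1] -> max=47
step 7: append 7 -> window=[47, 11, 11, 1, 7] -> max=47
step 8: append 26 -> window=[11, 11, 1, 7, 26] -> max=26
step 9: append 52 -> window=[11, 1, 7, 26, 52] -> max=52
step 10: append 59 -> window=[1, 7, 26, 52, 59] -> max=59
Window #6 max = 59

Answer: 59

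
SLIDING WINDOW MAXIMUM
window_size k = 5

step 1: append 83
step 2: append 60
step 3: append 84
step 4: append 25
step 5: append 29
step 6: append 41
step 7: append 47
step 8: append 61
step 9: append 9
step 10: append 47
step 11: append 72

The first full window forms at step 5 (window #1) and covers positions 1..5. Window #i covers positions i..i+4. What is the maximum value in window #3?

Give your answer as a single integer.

Answer: 84

Derivation:
step 1: append 83 -> window=[83] (not full yet)
step 2: append 60 -> window=[83, 60] (not full yet)
step 3: append 84 -> window=[83, 60, 84] (not full yet)
step 4: append 25 -> window=[83, 60, 84, 25] (not full yet)
step 5: append 29 -> window=[83, 60, 84, 25, 29] -> max=84
step 6: append 41 -> window=[60, 84, 25, 29, 41] -> max=84
step 7: append 47 -> window=[84, 25, 29, 41, 47] -> max=84
Window #3 max = 84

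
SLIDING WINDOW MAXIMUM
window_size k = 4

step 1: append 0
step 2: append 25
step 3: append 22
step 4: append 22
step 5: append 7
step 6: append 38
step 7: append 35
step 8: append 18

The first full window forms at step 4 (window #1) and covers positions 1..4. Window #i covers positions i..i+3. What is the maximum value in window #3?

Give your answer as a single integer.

step 1: append 0 -> window=[0] (not full yet)
step 2: append 25 -> window=[0, 25] (not full yet)
step 3: append 22 -> window=[0, 25, 22] (not full yet)
step 4: append 22 -> window=[0, 25, 22, 22] -> max=25
step 5: append 7 -> window=[25, 22, 22, 7] -> max=25
step 6: append 38 -> window=[22, 22, 7, 38] -> max=38
Window #3 max = 38

Answer: 38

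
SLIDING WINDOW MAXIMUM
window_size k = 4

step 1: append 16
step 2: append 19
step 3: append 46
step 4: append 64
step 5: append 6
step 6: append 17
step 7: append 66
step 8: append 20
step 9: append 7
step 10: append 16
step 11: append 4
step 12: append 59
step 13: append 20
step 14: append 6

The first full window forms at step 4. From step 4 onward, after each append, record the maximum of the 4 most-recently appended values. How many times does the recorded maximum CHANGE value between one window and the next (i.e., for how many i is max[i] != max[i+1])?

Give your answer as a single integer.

Answer: 3

Derivation:
step 1: append 16 -> window=[16] (not full yet)
step 2: append 19 -> window=[16, 19] (not full yet)
step 3: append 46 -> window=[16, 19, 46] (not full yet)
step 4: append 64 -> window=[16, 19, 46, 64] -> max=64
step 5: append 6 -> window=[19, 46, 64, 6] -> max=64
step 6: append 17 -> window=[46, 64, 6, 17] -> max=64
step 7: append 66 -> window=[64, 6, 17, 66] -> max=66
step 8: append 20 -> window=[6, 17, 66, 20] -> max=66
step 9: append 7 -> window=[17, 66, 20, 7] -> max=66
step 10: append 16 -> window=[66, 20, 7, 16] -> max=66
step 11: append 4 -> window=[20, 7, 16, 4] -> max=20
step 12: append 59 -> window=[7, 16, 4, 59] -> max=59
step 13: append 20 -> window=[16, 4, 59, 20] -> max=59
step 14: append 6 -> window=[4, 59, 20, 6] -> max=59
Recorded maximums: 64 64 64 66 66 66 66 20 59 59 59
Changes between consecutive maximums: 3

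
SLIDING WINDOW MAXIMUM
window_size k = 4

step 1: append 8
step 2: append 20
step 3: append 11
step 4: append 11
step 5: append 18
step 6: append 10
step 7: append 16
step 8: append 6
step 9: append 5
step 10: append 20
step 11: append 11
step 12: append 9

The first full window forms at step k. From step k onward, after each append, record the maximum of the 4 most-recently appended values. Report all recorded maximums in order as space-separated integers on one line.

step 1: append 8 -> window=[8] (not full yet)
step 2: append 20 -> window=[8, 20] (not full yet)
step 3: append 11 -> window=[8, 20, 11] (not full yet)
step 4: append 11 -> window=[8, 20, 11, 11] -> max=20
step 5: append 18 -> window=[20, 11, 11, 18] -> max=20
step 6: append 10 -> window=[11, 11, 18, 10] -> max=18
step 7: append 16 -> window=[11, 18, 10, 16] -> max=18
step 8: append 6 -> window=[18, 10, 16, 6] -> max=18
step 9: append 5 -> window=[10, 16, 6, 5] -> max=16
step 10: append 20 -> window=[16, 6, 5, 20] -> max=20
step 11: append 11 -> window=[6, 5, 20, 11] -> max=20
step 12: append 9 -> window=[5, 20, 11, 9] -> max=20

Answer: 20 20 18 18 18 16 20 20 20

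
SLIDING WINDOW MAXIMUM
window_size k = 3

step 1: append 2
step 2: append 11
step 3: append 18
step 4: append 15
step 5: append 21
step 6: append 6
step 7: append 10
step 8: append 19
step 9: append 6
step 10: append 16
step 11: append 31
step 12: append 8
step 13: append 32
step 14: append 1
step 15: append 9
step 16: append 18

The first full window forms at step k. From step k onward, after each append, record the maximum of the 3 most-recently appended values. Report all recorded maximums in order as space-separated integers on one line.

Answer: 18 18 21 21 21 19 19 19 31 31 32 32 32 18

Derivation:
step 1: append 2 -> window=[2] (not full yet)
step 2: append 11 -> window=[2, 11] (not full yet)
step 3: append 18 -> window=[2, 11, 18] -> max=18
step 4: append 15 -> window=[11, 18, 15] -> max=18
step 5: append 21 -> window=[18, 15, 21] -> max=21
step 6: append 6 -> window=[15, 21, 6] -> max=21
step 7: append 10 -> window=[21, 6, 10] -> max=21
step 8: append 19 -> window=[6, 10, 19] -> max=19
step 9: append 6 -> window=[10, 19, 6] -> max=19
step 10: append 16 -> window=[19, 6, 16] -> max=19
step 11: append 31 -> window=[6, 16, 31] -> max=31
step 12: append 8 -> window=[16, 31, 8] -> max=31
step 13: append 32 -> window=[31, 8, 32] -> max=32
step 14: append 1 -> window=[8, 32, 1] -> max=32
step 15: append 9 -> window=[32, 1, 9] -> max=32
step 16: append 18 -> window=[1, 9, 18] -> max=18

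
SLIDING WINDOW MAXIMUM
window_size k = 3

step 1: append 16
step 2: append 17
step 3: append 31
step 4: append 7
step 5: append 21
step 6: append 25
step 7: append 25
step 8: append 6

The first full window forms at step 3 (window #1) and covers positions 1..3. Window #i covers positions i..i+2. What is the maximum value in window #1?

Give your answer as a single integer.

step 1: append 16 -> window=[16] (not full yet)
step 2: append 17 -> window=[16, 17] (not full yet)
step 3: append 31 -> window=[16, 17, 31] -> max=31
Window #1 max = 31

Answer: 31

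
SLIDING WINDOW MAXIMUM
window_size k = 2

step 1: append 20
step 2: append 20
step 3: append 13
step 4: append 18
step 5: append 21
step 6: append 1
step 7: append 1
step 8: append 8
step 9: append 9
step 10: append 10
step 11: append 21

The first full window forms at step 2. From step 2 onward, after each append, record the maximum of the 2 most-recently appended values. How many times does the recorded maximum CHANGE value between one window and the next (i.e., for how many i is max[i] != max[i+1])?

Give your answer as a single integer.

step 1: append 20 -> window=[20] (not full yet)
step 2: append 20 -> window=[20, 20] -> max=20
step 3: append 13 -> window=[20, 13] -> max=20
step 4: append 18 -> window=[13, 18] -> max=18
step 5: append 21 -> window=[18, 21] -> max=21
step 6: append 1 -> window=[21, 1] -> max=21
step 7: append 1 -> window=[1, 1] -> max=1
step 8: append 8 -> window=[1, 8] -> max=8
step 9: append 9 -> window=[8, 9] -> max=9
step 10: append 10 -> window=[9, 10] -> max=10
step 11: append 21 -> window=[10, 21] -> max=21
Recorded maximums: 20 20 18 21 21 1 8 9 10 21
Changes between consecutive maximums: 7

Answer: 7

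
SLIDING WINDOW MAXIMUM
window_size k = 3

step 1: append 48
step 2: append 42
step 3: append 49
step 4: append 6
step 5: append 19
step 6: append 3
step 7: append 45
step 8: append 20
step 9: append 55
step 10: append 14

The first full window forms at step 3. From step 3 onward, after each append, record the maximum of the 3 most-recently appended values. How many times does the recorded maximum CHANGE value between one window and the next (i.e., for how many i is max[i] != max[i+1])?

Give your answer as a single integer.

Answer: 3

Derivation:
step 1: append 48 -> window=[48] (not full yet)
step 2: append 42 -> window=[48, 42] (not full yet)
step 3: append 49 -> window=[48, 42, 49] -> max=49
step 4: append 6 -> window=[42, 49, 6] -> max=49
step 5: append 19 -> window=[49, 6, 19] -> max=49
step 6: append 3 -> window=[6, 19, 3] -> max=19
step 7: append 45 -> window=[19, 3, 45] -> max=45
step 8: append 20 -> window=[3, 45, 20] -> max=45
step 9: append 55 -> window=[45, 20, 55] -> max=55
step 10: append 14 -> window=[20, 55, 14] -> max=55
Recorded maximums: 49 49 49 19 45 45 55 55
Changes between consecutive maximums: 3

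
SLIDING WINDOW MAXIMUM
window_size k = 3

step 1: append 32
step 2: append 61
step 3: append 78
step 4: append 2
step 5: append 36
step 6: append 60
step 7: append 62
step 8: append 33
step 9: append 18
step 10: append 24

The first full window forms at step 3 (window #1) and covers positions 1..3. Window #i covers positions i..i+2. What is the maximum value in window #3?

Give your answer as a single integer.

Answer: 78

Derivation:
step 1: append 32 -> window=[32] (not full yet)
step 2: append 61 -> window=[32, 61] (not full yet)
step 3: append 78 -> window=[32, 61, 78] -> max=78
step 4: append 2 -> window=[61, 78, 2] -> max=78
step 5: append 36 -> window=[78, 2, 36] -> max=78
Window #3 max = 78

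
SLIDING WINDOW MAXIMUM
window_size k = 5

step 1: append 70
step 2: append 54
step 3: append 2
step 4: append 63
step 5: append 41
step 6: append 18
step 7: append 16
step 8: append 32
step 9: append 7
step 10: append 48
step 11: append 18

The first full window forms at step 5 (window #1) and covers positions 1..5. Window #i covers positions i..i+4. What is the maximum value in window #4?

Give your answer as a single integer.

step 1: append 70 -> window=[70] (not full yet)
step 2: append 54 -> window=[70, 54] (not full yet)
step 3: append 2 -> window=[70, 54, 2] (not full yet)
step 4: append 63 -> window=[70, 54, 2, 63] (not full yet)
step 5: append 41 -> window=[70, 54, 2, 63, 41] -> max=70
step 6: append 18 -> window=[54, 2, 63, 41, 18] -> max=63
step 7: append 16 -> window=[2, 63, 41, 18, 16] -> max=63
step 8: append 32 -> window=[63, 41, 18, 16, 32] -> max=63
Window #4 max = 63

Answer: 63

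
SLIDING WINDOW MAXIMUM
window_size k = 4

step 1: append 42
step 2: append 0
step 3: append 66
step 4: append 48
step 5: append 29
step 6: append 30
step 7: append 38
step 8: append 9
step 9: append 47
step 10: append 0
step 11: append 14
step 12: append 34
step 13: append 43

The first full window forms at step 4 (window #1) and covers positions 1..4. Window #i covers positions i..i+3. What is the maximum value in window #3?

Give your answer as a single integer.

Answer: 66

Derivation:
step 1: append 42 -> window=[42] (not full yet)
step 2: append 0 -> window=[42, 0] (not full yet)
step 3: append 66 -> window=[42, 0, 66] (not full yet)
step 4: append 48 -> window=[42, 0, 66, 48] -> max=66
step 5: append 29 -> window=[0, 66, 48, 29] -> max=66
step 6: append 30 -> window=[66, 48, 29, 30] -> max=66
Window #3 max = 66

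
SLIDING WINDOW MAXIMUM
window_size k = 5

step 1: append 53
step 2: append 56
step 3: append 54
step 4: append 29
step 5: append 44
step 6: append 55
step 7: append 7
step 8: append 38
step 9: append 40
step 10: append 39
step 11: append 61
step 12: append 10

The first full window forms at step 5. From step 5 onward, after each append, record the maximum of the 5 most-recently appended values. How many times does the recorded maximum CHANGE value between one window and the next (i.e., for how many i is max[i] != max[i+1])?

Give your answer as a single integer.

Answer: 2

Derivation:
step 1: append 53 -> window=[53] (not full yet)
step 2: append 56 -> window=[53, 56] (not full yet)
step 3: append 54 -> window=[53, 56, 54] (not full yet)
step 4: append 29 -> window=[53, 56, 54, 29] (not full yet)
step 5: append 44 -> window=[53, 56, 54, 29, 44] -> max=56
step 6: append 55 -> window=[56, 54, 29, 44, 55] -> max=56
step 7: append 7 -> window=[54, 29, 44, 55, 7] -> max=55
step 8: append 38 -> window=[29, 44, 55, 7, 38] -> max=55
step 9: append 40 -> window=[44, 55, 7, 38, 40] -> max=55
step 10: append 39 -> window=[55, 7, 38, 40, 39] -> max=55
step 11: append 61 -> window=[7, 38, 40, 39, 61] -> max=61
step 12: append 10 -> window=[38, 40, 39, 61, 10] -> max=61
Recorded maximums: 56 56 55 55 55 55 61 61
Changes between consecutive maximums: 2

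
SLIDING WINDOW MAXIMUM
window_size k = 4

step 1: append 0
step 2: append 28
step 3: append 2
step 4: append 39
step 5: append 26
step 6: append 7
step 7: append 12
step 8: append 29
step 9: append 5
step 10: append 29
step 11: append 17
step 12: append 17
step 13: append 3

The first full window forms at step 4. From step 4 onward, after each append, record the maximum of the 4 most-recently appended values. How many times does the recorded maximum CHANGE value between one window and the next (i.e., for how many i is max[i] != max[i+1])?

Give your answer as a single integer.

Answer: 1

Derivation:
step 1: append 0 -> window=[0] (not full yet)
step 2: append 28 -> window=[0, 28] (not full yet)
step 3: append 2 -> window=[0, 28, 2] (not full yet)
step 4: append 39 -> window=[0, 28, 2, 39] -> max=39
step 5: append 26 -> window=[28, 2, 39, 26] -> max=39
step 6: append 7 -> window=[2, 39, 26, 7] -> max=39
step 7: append 12 -> window=[39, 26, 7, 12] -> max=39
step 8: append 29 -> window=[26, 7, 12, 29] -> max=29
step 9: append 5 -> window=[7, 12, 29, 5] -> max=29
step 10: append 29 -> window=[12, 29, 5, 29] -> max=29
step 11: append 17 -> window=[29, 5, 29, 17] -> max=29
step 12: append 17 -> window=[5, 29, 17, 17] -> max=29
step 13: append 3 -> window=[29, 17, 17, 3] -> max=29
Recorded maximums: 39 39 39 39 29 29 29 29 29 29
Changes between consecutive maximums: 1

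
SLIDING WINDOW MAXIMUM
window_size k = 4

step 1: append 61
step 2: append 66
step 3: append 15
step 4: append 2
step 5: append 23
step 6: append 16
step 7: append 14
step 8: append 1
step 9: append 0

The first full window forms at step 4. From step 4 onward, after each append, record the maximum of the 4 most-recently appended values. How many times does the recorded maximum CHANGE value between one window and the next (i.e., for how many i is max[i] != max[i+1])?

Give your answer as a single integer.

step 1: append 61 -> window=[61] (not full yet)
step 2: append 66 -> window=[61, 66] (not full yet)
step 3: append 15 -> window=[61, 66, 15] (not full yet)
step 4: append 2 -> window=[61, 66, 15, 2] -> max=66
step 5: append 23 -> window=[66, 15, 2, 23] -> max=66
step 6: append 16 -> window=[15, 2, 23, 16] -> max=23
step 7: append 14 -> window=[2, 23, 16, 14] -> max=23
step 8: append 1 -> window=[23, 16, 14, 1] -> max=23
step 9: append 0 -> window=[16, 14, 1, 0] -> max=16
Recorded maximums: 66 66 23 23 23 16
Changes between consecutive maximums: 2

Answer: 2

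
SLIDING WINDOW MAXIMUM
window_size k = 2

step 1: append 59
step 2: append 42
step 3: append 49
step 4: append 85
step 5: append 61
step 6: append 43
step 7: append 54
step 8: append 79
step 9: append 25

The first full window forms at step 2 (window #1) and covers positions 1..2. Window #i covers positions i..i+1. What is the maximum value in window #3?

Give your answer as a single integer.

Answer: 85

Derivation:
step 1: append 59 -> window=[59] (not full yet)
step 2: append 42 -> window=[59, 42] -> max=59
step 3: append 49 -> window=[42, 49] -> max=49
step 4: append 85 -> window=[49, 85] -> max=85
Window #3 max = 85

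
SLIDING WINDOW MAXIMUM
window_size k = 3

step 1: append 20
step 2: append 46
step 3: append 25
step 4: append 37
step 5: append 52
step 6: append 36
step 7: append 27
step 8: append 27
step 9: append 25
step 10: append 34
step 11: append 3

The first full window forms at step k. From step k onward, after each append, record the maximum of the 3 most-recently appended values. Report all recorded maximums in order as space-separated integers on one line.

step 1: append 20 -> window=[20] (not full yet)
step 2: append 46 -> window=[20, 46] (not full yet)
step 3: append 25 -> window=[20, 46, 25] -> max=46
step 4: append 37 -> window=[46, 25, 37] -> max=46
step 5: append 52 -> window=[25, 37, 52] -> max=52
step 6: append 36 -> window=[37, 52, 36] -> max=52
step 7: append 27 -> window=[52, 36, 27] -> max=52
step 8: append 27 -> window=[36, 27, 27] -> max=36
step 9: append 25 -> window=[27, 27, 25] -> max=27
step 10: append 34 -> window=[27, 25, 34] -> max=34
step 11: append 3 -> window=[25, 34, 3] -> max=34

Answer: 46 46 52 52 52 36 27 34 34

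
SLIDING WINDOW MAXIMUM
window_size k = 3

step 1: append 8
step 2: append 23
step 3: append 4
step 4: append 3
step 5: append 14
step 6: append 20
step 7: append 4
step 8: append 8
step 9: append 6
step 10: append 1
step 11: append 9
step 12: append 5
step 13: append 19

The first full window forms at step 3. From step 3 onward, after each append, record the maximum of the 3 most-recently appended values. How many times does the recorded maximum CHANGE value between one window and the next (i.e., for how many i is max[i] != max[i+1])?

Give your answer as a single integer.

Answer: 5

Derivation:
step 1: append 8 -> window=[8] (not full yet)
step 2: append 23 -> window=[8, 23] (not full yet)
step 3: append 4 -> window=[8, 23, 4] -> max=23
step 4: append 3 -> window=[23, 4, 3] -> max=23
step 5: append 14 -> window=[4, 3, 14] -> max=14
step 6: append 20 -> window=[3, 14, 20] -> max=20
step 7: append 4 -> window=[14, 20, 4] -> max=20
step 8: append 8 -> window=[20, 4, 8] -> max=20
step 9: append 6 -> window=[4, 8, 6] -> max=8
step 10: append 1 -> window=[8, 6, 1] -> max=8
step 11: append 9 -> window=[6, 1, 9] -> max=9
step 12: append 5 -> window=[1, 9, 5] -> max=9
step 13: append 19 -> window=[9, 5, 19] -> max=19
Recorded maximums: 23 23 14 20 20 20 8 8 9 9 19
Changes between consecutive maximums: 5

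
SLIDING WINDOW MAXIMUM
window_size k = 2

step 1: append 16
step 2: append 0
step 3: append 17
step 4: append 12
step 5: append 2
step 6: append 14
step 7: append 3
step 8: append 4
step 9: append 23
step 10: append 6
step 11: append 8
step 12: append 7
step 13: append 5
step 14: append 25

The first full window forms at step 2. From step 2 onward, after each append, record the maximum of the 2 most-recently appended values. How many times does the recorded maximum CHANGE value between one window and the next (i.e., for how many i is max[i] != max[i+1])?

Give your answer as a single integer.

step 1: append 16 -> window=[16] (not full yet)
step 2: append 0 -> window=[16, 0] -> max=16
step 3: append 17 -> window=[0, 17] -> max=17
step 4: append 12 -> window=[17, 12] -> max=17
step 5: append 2 -> window=[12, 2] -> max=12
step 6: append 14 -> window=[2, 14] -> max=14
step 7: append 3 -> window=[14, 3] -> max=14
step 8: append 4 -> window=[3, 4] -> max=4
step 9: append 23 -> window=[4, 23] -> max=23
step 10: append 6 -> window=[23, 6] -> max=23
step 11: append 8 -> window=[6, 8] -> max=8
step 12: append 7 -> window=[8, 7] -> max=8
step 13: append 5 -> window=[7, 5] -> max=7
step 14: append 25 -> window=[5, 25] -> max=25
Recorded maximums: 16 17 17 12 14 14 4 23 23 8 8 7 25
Changes between consecutive maximums: 8

Answer: 8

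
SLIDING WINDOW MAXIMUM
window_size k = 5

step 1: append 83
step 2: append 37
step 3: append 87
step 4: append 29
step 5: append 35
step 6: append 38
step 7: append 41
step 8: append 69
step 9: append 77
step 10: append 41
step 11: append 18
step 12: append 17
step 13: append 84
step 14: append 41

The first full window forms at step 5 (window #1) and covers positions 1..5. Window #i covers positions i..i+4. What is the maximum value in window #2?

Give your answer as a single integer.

step 1: append 83 -> window=[83] (not full yet)
step 2: append 37 -> window=[83, 37] (not full yet)
step 3: append 87 -> window=[83, 37, 87] (not full yet)
step 4: append 29 -> window=[83, 37, 87, 29] (not full yet)
step 5: append 35 -> window=[83, 37, 87, 29, 35] -> max=87
step 6: append 38 -> window=[37, 87, 29, 35, 38] -> max=87
Window #2 max = 87

Answer: 87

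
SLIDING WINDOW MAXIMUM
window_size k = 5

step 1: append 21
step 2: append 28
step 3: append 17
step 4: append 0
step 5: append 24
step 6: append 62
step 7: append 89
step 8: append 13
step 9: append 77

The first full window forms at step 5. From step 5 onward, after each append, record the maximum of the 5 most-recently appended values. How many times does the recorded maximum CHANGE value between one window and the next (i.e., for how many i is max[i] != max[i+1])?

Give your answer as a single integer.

Answer: 2

Derivation:
step 1: append 21 -> window=[21] (not full yet)
step 2: append 28 -> window=[21, 28] (not full yet)
step 3: append 17 -> window=[21, 28, 17] (not full yet)
step 4: append 0 -> window=[21, 28, 17, 0] (not full yet)
step 5: append 24 -> window=[21, 28, 17, 0, 24] -> max=28
step 6: append 62 -> window=[28, 17, 0, 24, 62] -> max=62
step 7: append 89 -> window=[17, 0, 24, 62, 89] -> max=89
step 8: append 13 -> window=[0, 24, 62, 89, 13] -> max=89
step 9: append 77 -> window=[24, 62, 89, 13, 77] -> max=89
Recorded maximums: 28 62 89 89 89
Changes between consecutive maximums: 2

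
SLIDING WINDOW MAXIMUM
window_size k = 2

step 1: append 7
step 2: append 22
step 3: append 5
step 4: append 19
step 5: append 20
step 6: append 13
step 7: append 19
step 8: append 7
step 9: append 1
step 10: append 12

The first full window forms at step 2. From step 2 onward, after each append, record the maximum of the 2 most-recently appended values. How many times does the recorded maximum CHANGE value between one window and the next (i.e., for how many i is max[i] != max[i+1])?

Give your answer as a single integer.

step 1: append 7 -> window=[7] (not full yet)
step 2: append 22 -> window=[7, 22] -> max=22
step 3: append 5 -> window=[22, 5] -> max=22
step 4: append 19 -> window=[5, 19] -> max=19
step 5: append 20 -> window=[19, 20] -> max=20
step 6: append 13 -> window=[20, 13] -> max=20
step 7: append 19 -> window=[13, 19] -> max=19
step 8: append 7 -> window=[19, 7] -> max=19
step 9: append 1 -> window=[7, 1] -> max=7
step 10: append 12 -> window=[1, 12] -> max=12
Recorded maximums: 22 22 19 20 20 19 19 7 12
Changes between consecutive maximums: 5

Answer: 5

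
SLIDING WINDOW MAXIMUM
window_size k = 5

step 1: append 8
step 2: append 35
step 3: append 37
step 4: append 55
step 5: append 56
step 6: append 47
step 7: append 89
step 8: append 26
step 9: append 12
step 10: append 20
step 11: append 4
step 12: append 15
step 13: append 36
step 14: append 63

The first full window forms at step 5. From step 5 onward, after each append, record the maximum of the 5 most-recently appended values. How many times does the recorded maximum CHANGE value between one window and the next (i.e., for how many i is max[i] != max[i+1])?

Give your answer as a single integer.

step 1: append 8 -> window=[8] (not full yet)
step 2: append 35 -> window=[8, 35] (not full yet)
step 3: append 37 -> window=[8, 35, 37] (not full yet)
step 4: append 55 -> window=[8, 35, 37, 55] (not full yet)
step 5: append 56 -> window=[8, 35, 37, 55, 56] -> max=56
step 6: append 47 -> window=[35, 37, 55, 56, 47] -> max=56
step 7: append 89 -> window=[37, 55, 56, 47, 89] -> max=89
step 8: append 26 -> window=[55, 56, 47, 89, 26] -> max=89
step 9: append 12 -> window=[56, 47, 89, 26, 12] -> max=89
step 10: append 20 -> window=[47, 89, 26, 12, 20] -> max=89
step 11: append 4 -> window=[89, 26, 12, 20, 4] -> max=89
step 12: append 15 -> window=[26, 12, 20, 4, 15] -> max=26
step 13: append 36 -> window=[12, 20, 4, 15, 36] -> max=36
step 14: append 63 -> window=[20, 4, 15, 36, 63] -> max=63
Recorded maximums: 56 56 89 89 89 89 89 26 36 63
Changes between consecutive maximums: 4

Answer: 4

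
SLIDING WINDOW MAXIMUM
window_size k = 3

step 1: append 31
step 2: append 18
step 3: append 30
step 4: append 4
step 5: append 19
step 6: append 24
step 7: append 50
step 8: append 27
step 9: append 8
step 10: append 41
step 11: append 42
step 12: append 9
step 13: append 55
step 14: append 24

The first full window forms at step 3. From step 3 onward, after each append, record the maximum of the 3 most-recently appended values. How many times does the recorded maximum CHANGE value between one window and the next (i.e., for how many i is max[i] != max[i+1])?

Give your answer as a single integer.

Answer: 6

Derivation:
step 1: append 31 -> window=[31] (not full yet)
step 2: append 18 -> window=[31, 18] (not full yet)
step 3: append 30 -> window=[31, 18, 30] -> max=31
step 4: append 4 -> window=[18, 30, 4] -> max=30
step 5: append 19 -> window=[30, 4, 19] -> max=30
step 6: append 24 -> window=[4, 19, 24] -> max=24
step 7: append 50 -> window=[19, 24, 50] -> max=50
step 8: append 27 -> window=[24, 50, 27] -> max=50
step 9: append 8 -> window=[50, 27, 8] -> max=50
step 10: append 41 -> window=[27, 8, 41] -> max=41
step 11: append 42 -> window=[8, 41, 42] -> max=42
step 12: append 9 -> window=[41, 42, 9] -> max=42
step 13: append 55 -> window=[42, 9, 55] -> max=55
step 14: append 24 -> window=[9, 55, 24] -> max=55
Recorded maximums: 31 30 30 24 50 50 50 41 42 42 55 55
Changes between consecutive maximums: 6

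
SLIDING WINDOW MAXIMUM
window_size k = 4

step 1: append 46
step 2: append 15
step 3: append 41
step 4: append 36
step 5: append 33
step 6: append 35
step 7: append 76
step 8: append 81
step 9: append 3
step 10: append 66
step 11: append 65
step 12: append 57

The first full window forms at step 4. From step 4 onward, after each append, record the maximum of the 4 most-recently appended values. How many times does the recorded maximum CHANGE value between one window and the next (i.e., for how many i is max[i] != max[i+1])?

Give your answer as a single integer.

Answer: 4

Derivation:
step 1: append 46 -> window=[46] (not full yet)
step 2: append 15 -> window=[46, 15] (not full yet)
step 3: append 41 -> window=[46, 15, 41] (not full yet)
step 4: append 36 -> window=[46, 15, 41, 36] -> max=46
step 5: append 33 -> window=[15, 41, 36, 33] -> max=41
step 6: append 35 -> window=[41, 36, 33, 35] -> max=41
step 7: append 76 -> window=[36, 33, 35, 76] -> max=76
step 8: append 81 -> window=[33, 35, 76, 81] -> max=81
step 9: append 3 -> window=[35, 76, 81, 3] -> max=81
step 10: append 66 -> window=[76, 81, 3, 66] -> max=81
step 11: append 65 -> window=[81, 3, 66, 65] -> max=81
step 12: append 57 -> window=[3, 66, 65, 57] -> max=66
Recorded maximums: 46 41 41 76 81 81 81 81 66
Changes between consecutive maximums: 4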